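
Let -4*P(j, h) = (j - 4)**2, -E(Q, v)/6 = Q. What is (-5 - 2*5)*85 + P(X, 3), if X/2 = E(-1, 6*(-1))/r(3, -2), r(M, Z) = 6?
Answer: -1276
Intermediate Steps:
E(Q, v) = -6*Q
X = 2 (X = 2*(-6*(-1)/6) = 2*(6*(1/6)) = 2*1 = 2)
P(j, h) = -(-4 + j)**2/4 (P(j, h) = -(j - 4)**2/4 = -(-4 + j)**2/4)
(-5 - 2*5)*85 + P(X, 3) = (-5 - 2*5)*85 - (-4 + 2)**2/4 = (-5 - 10)*85 - 1/4*(-2)**2 = -15*85 - 1/4*4 = -1275 - 1 = -1276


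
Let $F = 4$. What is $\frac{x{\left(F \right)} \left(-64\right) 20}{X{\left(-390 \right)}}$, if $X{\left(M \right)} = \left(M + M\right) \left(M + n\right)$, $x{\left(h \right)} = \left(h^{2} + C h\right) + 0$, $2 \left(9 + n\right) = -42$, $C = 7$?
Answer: $- \frac{704}{4095} \approx -0.17192$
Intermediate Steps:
$n = -30$ ($n = -9 + \frac{1}{2} \left(-42\right) = -9 - 21 = -30$)
$x{\left(h \right)} = h^{2} + 7 h$ ($x{\left(h \right)} = \left(h^{2} + 7 h\right) + 0 = h^{2} + 7 h$)
$X{\left(M \right)} = 2 M \left(-30 + M\right)$ ($X{\left(M \right)} = \left(M + M\right) \left(M - 30\right) = 2 M \left(-30 + M\right)$)
$\frac{x{\left(F \right)} \left(-64\right) 20}{X{\left(-390 \right)}} = \frac{4 \left(7 + 4\right) \left(-64\right) 20}{2 \left(-390\right) \left(-30 - 390\right)} = \frac{4 \cdot 11 \left(-64\right) 20}{2 \left(-390\right) \left(-420\right)} = \frac{44 \left(-64\right) 20}{327600} = \left(-2816\right) 20 \cdot \frac{1}{327600} = \left(-56320\right) \frac{1}{327600} = - \frac{704}{4095}$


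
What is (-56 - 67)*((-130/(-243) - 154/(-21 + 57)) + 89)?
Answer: -1698835/162 ≈ -10487.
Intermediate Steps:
(-56 - 67)*((-130/(-243) - 154/(-21 + 57)) + 89) = -123*((-130*(-1/243) - 154/36) + 89) = -123*((130/243 - 154*1/36) + 89) = -123*((130/243 - 77/18) + 89) = -123*(-1819/486 + 89) = -123*41435/486 = -1698835/162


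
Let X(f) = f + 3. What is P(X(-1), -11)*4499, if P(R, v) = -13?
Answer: -58487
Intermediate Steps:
X(f) = 3 + f
P(X(-1), -11)*4499 = -13*4499 = -58487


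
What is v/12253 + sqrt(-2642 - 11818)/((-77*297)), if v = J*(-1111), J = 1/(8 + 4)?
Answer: -1111/147036 - 2*I*sqrt(3615)/22869 ≈ -0.007556 - 0.0052582*I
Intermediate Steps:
J = 1/12 ≈ 0.083333
v = -1111/12 (v = (1/12)*(-1111) = -1111/12 ≈ -92.583)
v/12253 + sqrt(-2642 - 11818)/((-77*297)) = -1111/12/12253 + sqrt(-2642 - 11818)/((-77*297)) = -1111/12*1/12253 + sqrt(-14460)/(-22869) = -1111/147036 + (2*I*sqrt(3615))*(-1/22869) = -1111/147036 - 2*I*sqrt(3615)/22869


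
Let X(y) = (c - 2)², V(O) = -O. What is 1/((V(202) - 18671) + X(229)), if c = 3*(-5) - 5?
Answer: -1/18389 ≈ -5.4380e-5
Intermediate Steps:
c = -20 (c = -15 - 5 = -20)
X(y) = 484 (X(y) = (-20 - 2)² = (-22)² = 484)
1/((V(202) - 18671) + X(229)) = 1/((-1*202 - 18671) + 484) = 1/((-202 - 18671) + 484) = 1/(-18873 + 484) = 1/(-18389) = -1/18389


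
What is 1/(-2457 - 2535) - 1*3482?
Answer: -17382145/4992 ≈ -3482.0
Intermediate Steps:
1/(-2457 - 2535) - 1*3482 = 1/(-4992) - 3482 = -1/4992 - 3482 = -17382145/4992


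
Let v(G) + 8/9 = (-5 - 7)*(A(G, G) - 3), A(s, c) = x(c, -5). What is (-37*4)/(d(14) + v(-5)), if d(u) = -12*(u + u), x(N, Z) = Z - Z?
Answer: 333/677 ≈ 0.49188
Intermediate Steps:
x(N, Z) = 0
A(s, c) = 0
d(u) = -24*u
v(G) = 316/9 (v(G) = -8/9 + (-5 - 7)*(0 - 3) = -8/9 - 12*(-3) = -8/9 + 36 = 316/9)
(-37*4)/(d(14) + v(-5)) = (-37*4)/(-24*14 + 316/9) = -148/(-336 + 316/9) = -148/(-2708/9) = -148*(-9/2708) = 333/677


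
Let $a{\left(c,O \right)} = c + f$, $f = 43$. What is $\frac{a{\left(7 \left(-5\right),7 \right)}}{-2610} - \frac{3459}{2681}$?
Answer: $- \frac{4524719}{3498705} \approx -1.2933$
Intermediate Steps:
$a{\left(c,O \right)} = 43 + c$ ($a{\left(c,O \right)} = c + 43 = 43 + c$)
$\frac{a{\left(7 \left(-5\right),7 \right)}}{-2610} - \frac{3459}{2681} = \frac{43 + 7 \left(-5\right)}{-2610} - \frac{3459}{2681} = \left(43 - 35\right) \left(- \frac{1}{2610}\right) - \frac{3459}{2681} = 8 \left(- \frac{1}{2610}\right) - \frac{3459}{2681} = - \frac{4}{1305} - \frac{3459}{2681} = - \frac{4524719}{3498705}$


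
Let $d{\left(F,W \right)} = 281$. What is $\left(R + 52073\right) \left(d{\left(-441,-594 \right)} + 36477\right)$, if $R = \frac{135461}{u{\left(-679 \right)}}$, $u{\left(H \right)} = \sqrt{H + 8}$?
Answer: $1914099334 - \frac{4979275438 i \sqrt{671}}{671} \approx 1.9141 \cdot 10^{9} - 1.9222 \cdot 10^{8} i$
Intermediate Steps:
$u{\left(H \right)} = \sqrt{8 + H}$
$R = - \frac{135461 i \sqrt{671}}{671}$ ($R = \frac{135461}{\sqrt{8 - 679}} = \frac{135461}{\sqrt{-671}} = \frac{135461}{i \sqrt{671}} = 135461 \left(- \frac{i \sqrt{671}}{671}\right) = - \frac{135461 i \sqrt{671}}{671} \approx - 5229.4 i$)
$\left(R + 52073\right) \left(d{\left(-441,-594 \right)} + 36477\right) = \left(- \frac{135461 i \sqrt{671}}{671} + 52073\right) \left(281 + 36477\right) = \left(52073 - \frac{135461 i \sqrt{671}}{671}\right) 36758 = 1914099334 - \frac{4979275438 i \sqrt{671}}{671}$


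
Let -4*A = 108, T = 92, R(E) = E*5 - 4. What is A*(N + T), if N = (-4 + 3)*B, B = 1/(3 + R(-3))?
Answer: -39771/16 ≈ -2485.7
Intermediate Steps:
R(E) = -4 + 5*E (R(E) = 5*E - 4 = -4 + 5*E)
B = -1/16 (B = 1/(3 + (-4 + 5*(-3))) = 1/(3 + (-4 - 15)) = 1/(3 - 19) = 1/(-16) = -1/16 ≈ -0.062500)
A = -27 (A = -¼*108 = -27)
N = 1/16 (N = (-4 + 3)*(-1/16) = -1*(-1/16) = 1/16 ≈ 0.062500)
A*(N + T) = -27*(1/16 + 92) = -27*1473/16 = -39771/16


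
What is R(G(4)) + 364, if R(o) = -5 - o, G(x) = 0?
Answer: 359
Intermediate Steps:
R(G(4)) + 364 = (-5 - 1*0) + 364 = (-5 + 0) + 364 = -5 + 364 = 359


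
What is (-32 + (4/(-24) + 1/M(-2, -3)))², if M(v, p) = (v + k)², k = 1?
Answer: 34969/36 ≈ 971.36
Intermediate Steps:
M(v, p) = (1 + v)² (M(v, p) = (v + 1)² = (1 + v)²)
(-32 + (4/(-24) + 1/M(-2, -3)))² = (-32 + (4/(-24) + 1/(1 - 2)²))² = (-32 + (4*(-1/24) + 1/(-1)²))² = (-32 + (-⅙ + 1/1))² = (-32 + (-⅙ + 1*1))² = (-32 + (-⅙ + 1))² = (-32 + ⅚)² = (-187/6)² = 34969/36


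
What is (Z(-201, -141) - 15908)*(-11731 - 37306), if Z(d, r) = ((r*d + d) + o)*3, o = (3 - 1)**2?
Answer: -3360211388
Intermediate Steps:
o = 4 (o = 2**2 = 4)
Z(d, r) = 12 + 3*d + 3*d*r (Z(d, r) = ((r*d + d) + 4)*3 = ((d*r + d) + 4)*3 = ((d + d*r) + 4)*3 = (4 + d + d*r)*3 = 12 + 3*d + 3*d*r)
(Z(-201, -141) - 15908)*(-11731 - 37306) = ((12 + 3*(-201) + 3*(-201)*(-141)) - 15908)*(-11731 - 37306) = ((12 - 603 + 85023) - 15908)*(-49037) = (84432 - 15908)*(-49037) = 68524*(-49037) = -3360211388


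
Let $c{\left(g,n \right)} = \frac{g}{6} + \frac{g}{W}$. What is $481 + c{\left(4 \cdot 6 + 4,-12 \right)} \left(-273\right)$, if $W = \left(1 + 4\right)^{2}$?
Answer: $- \frac{27469}{25} \approx -1098.8$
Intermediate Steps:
$W = 25$ ($W = 5^{2} = 25$)
$c{\left(g,n \right)} = \frac{31 g}{150}$ ($c{\left(g,n \right)} = \frac{g}{6} + \frac{g}{25} = \frac{31 g}{150}$)
$481 + c{\left(4 \cdot 6 + 4,-12 \right)} \left(-273\right) = 481 + \frac{31 \left(4 \cdot 6 + 4\right)}{150} \left(-273\right) = 481 + \frac{31 \left(24 + 4\right)}{150} \left(-273\right) = 481 + \frac{31}{150} \cdot 28 \left(-273\right) = 481 + \frac{434}{75} \left(-273\right) = 481 - \frac{39494}{25} = - \frac{27469}{25}$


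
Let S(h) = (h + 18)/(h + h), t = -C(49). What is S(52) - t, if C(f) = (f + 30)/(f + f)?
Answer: 3769/2548 ≈ 1.4792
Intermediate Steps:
C(f) = (30 + f)/(2*f) (C(f) = (30 + f)/((2*f)) = (30 + f)*(1/(2*f)) = (30 + f)/(2*f))
t = -79/98 (t = -(30 + 49)/(2*49) = -79/(2*49) = -1*79/98 = -79/98 ≈ -0.80612)
S(h) = (18 + h)/(2*h) (S(h) = (18 + h)/((2*h)) = (18 + h)*(1/(2*h)) = (18 + h)/(2*h))
S(52) - t = (½)*(18 + 52)/52 - 1*(-79/98) = (½)*(1/52)*70 + 79/98 = 35/52 + 79/98 = 3769/2548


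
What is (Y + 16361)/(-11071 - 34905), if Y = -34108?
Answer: 17747/45976 ≈ 0.38601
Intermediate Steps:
(Y + 16361)/(-11071 - 34905) = (-34108 + 16361)/(-11071 - 34905) = -17747/(-45976) = -17747*(-1/45976) = 17747/45976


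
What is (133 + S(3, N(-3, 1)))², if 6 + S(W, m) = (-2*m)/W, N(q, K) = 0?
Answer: 16129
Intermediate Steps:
S(W, m) = -6 - 2*m/W (S(W, m) = -6 + (-2*m)/W = -6 - 2*m/W)
(133 + S(3, N(-3, 1)))² = (133 + (-6 - 2*0/3))² = (133 + (-6 - 2*0*⅓))² = (133 + (-6 + 0))² = (133 - 6)² = 127² = 16129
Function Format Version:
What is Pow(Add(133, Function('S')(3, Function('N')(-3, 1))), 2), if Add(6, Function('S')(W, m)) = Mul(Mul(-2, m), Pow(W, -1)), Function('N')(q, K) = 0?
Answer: 16129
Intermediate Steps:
Function('S')(W, m) = Add(-6, Mul(-2, m, Pow(W, -1))) (Function('S')(W, m) = Add(-6, Mul(Mul(-2, m), Pow(W, -1))) = Add(-6, Mul(-2, m, Pow(W, -1))))
Pow(Add(133, Function('S')(3, Function('N')(-3, 1))), 2) = Pow(Add(133, Add(-6, Mul(-2, 0, Pow(3, -1)))), 2) = Pow(Add(133, Add(-6, Mul(-2, 0, Rational(1, 3)))), 2) = Pow(Add(133, Add(-6, 0)), 2) = Pow(Add(133, -6), 2) = Pow(127, 2) = 16129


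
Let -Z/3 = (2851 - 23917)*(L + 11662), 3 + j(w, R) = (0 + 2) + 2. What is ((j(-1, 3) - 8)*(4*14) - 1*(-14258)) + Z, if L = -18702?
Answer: -444900054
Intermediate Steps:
j(w, R) = 1 (j(w, R) = -3 + ((0 + 2) + 2) = -3 + (2 + 2) = -3 + 4 = 1)
Z = -444913920 (Z = -3*(2851 - 23917)*(-18702 + 11662) = -(-63198)*(-7040) = -3*148304640 = -444913920)
((j(-1, 3) - 8)*(4*14) - 1*(-14258)) + Z = ((1 - 8)*(4*14) - 1*(-14258)) - 444913920 = (-7*56 + 14258) - 444913920 = (-392 + 14258) - 444913920 = 13866 - 444913920 = -444900054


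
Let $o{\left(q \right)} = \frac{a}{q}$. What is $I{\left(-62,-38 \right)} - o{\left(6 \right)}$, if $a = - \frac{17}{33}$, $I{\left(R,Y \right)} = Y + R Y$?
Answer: $\frac{458981}{198} \approx 2318.1$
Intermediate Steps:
$a = - \frac{17}{33}$ ($a = \left(-17\right) \frac{1}{33} = - \frac{17}{33} \approx -0.51515$)
$o{\left(q \right)} = - \frac{17}{33 q}$
$I{\left(-62,-38 \right)} - o{\left(6 \right)} = - 38 \left(1 - 62\right) - - \frac{17}{33 \cdot 6} = \left(-38\right) \left(-61\right) - \left(- \frac{17}{33}\right) \frac{1}{6} = 2318 - - \frac{17}{198} = 2318 + \frac{17}{198} = \frac{458981}{198}$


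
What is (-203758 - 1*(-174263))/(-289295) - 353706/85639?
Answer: -19959890993/4954986901 ≈ -4.0282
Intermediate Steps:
(-203758 - 1*(-174263))/(-289295) - 353706/85639 = (-203758 + 174263)*(-1/289295) - 353706*1/85639 = -29495*(-1/289295) - 353706/85639 = 5899/57859 - 353706/85639 = -19959890993/4954986901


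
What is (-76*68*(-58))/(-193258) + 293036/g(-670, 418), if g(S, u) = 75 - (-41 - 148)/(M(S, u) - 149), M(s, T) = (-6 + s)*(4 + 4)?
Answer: 78644165338358/20127144297 ≈ 3907.4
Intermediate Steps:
M(s, T) = -48 + 8*s (M(s, T) = (-6 + s)*8 = -48 + 8*s)
g(S, u) = 75 + 189/(-197 + 8*S) (g(S, u) = 75 - (-41 - 148)/((-48 + 8*S) - 149) = 75 - (-189)/(-197 + 8*S) = 75 + 189/(-197 + 8*S))
(-76*68*(-58))/(-193258) + 293036/g(-670, 418) = (-76*68*(-58))/(-193258) + 293036/((6*(-2431 + 100*(-670))/(-197 + 8*(-670)))) = -5168*(-58)*(-1/193258) + 293036/((6*(-2431 - 67000)/(-197 - 5360))) = 299744*(-1/193258) + 293036/((6*(-69431)/(-5557))) = -149872/96629 + 293036/((6*(-1/5557)*(-69431))) = -149872/96629 + 293036/(416586/5557) = -149872/96629 + 293036*(5557/416586) = -149872/96629 + 814200526/208293 = 78644165338358/20127144297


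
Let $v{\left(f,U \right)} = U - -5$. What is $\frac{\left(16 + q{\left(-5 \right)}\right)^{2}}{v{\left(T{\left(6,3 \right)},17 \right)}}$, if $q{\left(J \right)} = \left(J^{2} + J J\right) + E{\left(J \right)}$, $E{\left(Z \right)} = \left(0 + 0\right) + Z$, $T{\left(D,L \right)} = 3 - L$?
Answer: $\frac{3721}{22} \approx 169.14$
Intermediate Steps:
$v{\left(f,U \right)} = 5 + U$ ($v{\left(f,U \right)} = U + 5 = 5 + U$)
$E{\left(Z \right)} = Z$ ($E{\left(Z \right)} = 0 + Z = Z$)
$q{\left(J \right)} = J + 2 J^{2}$ ($q{\left(J \right)} = \left(J^{2} + J J\right) + J = \left(J^{2} + J^{2}\right) + J = 2 J^{2} + J = J + 2 J^{2}$)
$\frac{\left(16 + q{\left(-5 \right)}\right)^{2}}{v{\left(T{\left(6,3 \right)},17 \right)}} = \frac{\left(16 - 5 \left(1 + 2 \left(-5\right)\right)\right)^{2}}{5 + 17} = \frac{\left(16 - 5 \left(1 - 10\right)\right)^{2}}{22} = \left(16 - -45\right)^{2} \cdot \frac{1}{22} = \left(16 + 45\right)^{2} \cdot \frac{1}{22} = 61^{2} \cdot \frac{1}{22} = 3721 \cdot \frac{1}{22} = \frac{3721}{22}$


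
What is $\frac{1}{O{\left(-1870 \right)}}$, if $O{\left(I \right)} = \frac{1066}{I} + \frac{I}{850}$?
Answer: $- \frac{187}{518} \approx -0.361$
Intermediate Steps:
$O{\left(I \right)} = \frac{1066}{I} + \frac{I}{850}$ ($O{\left(I \right)} = \frac{1066}{I} + I \frac{1}{850} = \frac{1066}{I} + \frac{I}{850}$)
$\frac{1}{O{\left(-1870 \right)}} = \frac{1}{\frac{1066}{-1870} + \frac{1}{850} \left(-1870\right)} = \frac{1}{1066 \left(- \frac{1}{1870}\right) - \frac{11}{5}} = \frac{1}{- \frac{533}{935} - \frac{11}{5}} = \frac{1}{- \frac{518}{187}} = - \frac{187}{518}$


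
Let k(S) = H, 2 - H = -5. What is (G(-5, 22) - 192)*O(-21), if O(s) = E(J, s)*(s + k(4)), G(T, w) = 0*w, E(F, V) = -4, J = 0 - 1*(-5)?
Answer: -10752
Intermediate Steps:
J = 5 (J = 0 + 5 = 5)
H = 7 (H = 2 - 1*(-5) = 2 + 5 = 7)
G(T, w) = 0
k(S) = 7
O(s) = -28 - 4*s (O(s) = -4*(s + 7) = -4*(7 + s) = -28 - 4*s)
(G(-5, 22) - 192)*O(-21) = (0 - 192)*(-28 - 4*(-21)) = -192*(-28 + 84) = -192*56 = -10752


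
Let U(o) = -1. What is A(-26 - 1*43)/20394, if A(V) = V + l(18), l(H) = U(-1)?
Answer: -35/10197 ≈ -0.0034324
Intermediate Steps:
l(H) = -1
A(V) = -1 + V (A(V) = V - 1 = -1 + V)
A(-26 - 1*43)/20394 = (-1 + (-26 - 1*43))/20394 = (-1 + (-26 - 43))*(1/20394) = (-1 - 69)*(1/20394) = -70*1/20394 = -35/10197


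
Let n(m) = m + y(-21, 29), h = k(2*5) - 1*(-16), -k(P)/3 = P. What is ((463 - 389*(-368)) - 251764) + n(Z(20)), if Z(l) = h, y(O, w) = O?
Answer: -108184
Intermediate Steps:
k(P) = -3*P
h = -14 (h = -6*5 - 1*(-16) = -3*10 + 16 = -30 + 16 = -14)
Z(l) = -14
n(m) = -21 + m (n(m) = m - 21 = -21 + m)
((463 - 389*(-368)) - 251764) + n(Z(20)) = ((463 - 389*(-368)) - 251764) + (-21 - 14) = ((463 + 143152) - 251764) - 35 = (143615 - 251764) - 35 = -108149 - 35 = -108184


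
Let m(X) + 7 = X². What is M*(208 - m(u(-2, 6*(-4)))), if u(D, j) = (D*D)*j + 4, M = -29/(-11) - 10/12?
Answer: -981631/66 ≈ -14873.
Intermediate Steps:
M = 119/66 (M = -29*(-1/11) - 10*1/12 = 29/11 - ⅚ = 119/66 ≈ 1.8030)
u(D, j) = 4 + j*D² (u(D, j) = D²*j + 4 = j*D² + 4 = 4 + j*D²)
m(X) = -7 + X²
M*(208 - m(u(-2, 6*(-4)))) = 119*(208 - (-7 + (4 + (6*(-4))*(-2)²)²))/66 = 119*(208 - (-7 + (4 - 24*4)²))/66 = 119*(208 - (-7 + (4 - 96)²))/66 = 119*(208 - (-7 + (-92)²))/66 = 119*(208 - (-7 + 8464))/66 = 119*(208 - 1*8457)/66 = 119*(208 - 8457)/66 = (119/66)*(-8249) = -981631/66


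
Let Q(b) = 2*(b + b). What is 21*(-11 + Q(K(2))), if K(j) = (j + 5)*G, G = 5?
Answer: 2709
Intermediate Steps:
K(j) = 25 + 5*j (K(j) = (j + 5)*5 = (5 + j)*5 = 25 + 5*j)
Q(b) = 4*b (Q(b) = 2*(2*b) = 4*b)
21*(-11 + Q(K(2))) = 21*(-11 + 4*(25 + 5*2)) = 21*(-11 + 4*(25 + 10)) = 21*(-11 + 4*35) = 21*(-11 + 140) = 21*129 = 2709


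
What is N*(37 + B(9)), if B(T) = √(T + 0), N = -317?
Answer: -12680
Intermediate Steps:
B(T) = √T
N*(37 + B(9)) = -317*(37 + √9) = -317*(37 + 3) = -317*40 = -12680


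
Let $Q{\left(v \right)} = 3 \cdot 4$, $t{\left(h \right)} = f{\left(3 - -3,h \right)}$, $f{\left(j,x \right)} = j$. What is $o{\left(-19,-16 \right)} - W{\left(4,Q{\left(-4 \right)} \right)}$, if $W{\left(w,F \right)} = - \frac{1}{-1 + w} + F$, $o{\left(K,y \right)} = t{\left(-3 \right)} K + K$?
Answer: $- \frac{434}{3} \approx -144.67$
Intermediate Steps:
$t{\left(h \right)} = 6$ ($t{\left(h \right)} = 3 - -3 = 3 + 3 = 6$)
$o{\left(K,y \right)} = 7 K$ ($o{\left(K,y \right)} = 6 K + K = 7 K$)
$Q{\left(v \right)} = 12$
$W{\left(w,F \right)} = F - \frac{1}{-1 + w}$
$o{\left(-19,-16 \right)} - W{\left(4,Q{\left(-4 \right)} \right)} = 7 \left(-19\right) - \frac{-1 - 12 + 12 \cdot 4}{-1 + 4} = -133 - \frac{-1 - 12 + 48}{3} = -133 - \frac{1}{3} \cdot 35 = -133 - \frac{35}{3} = - \frac{434}{3}$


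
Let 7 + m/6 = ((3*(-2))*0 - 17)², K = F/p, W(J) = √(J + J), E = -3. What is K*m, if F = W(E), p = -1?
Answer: -1692*I*√6 ≈ -4144.5*I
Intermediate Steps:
W(J) = √2*√J (W(J) = √(2*J) = √2*√J)
F = I*√6 (F = √2*√(-3) = √2*(I*√3) = I*√6 ≈ 2.4495*I)
K = -I*√6 (K = (I*√6)/(-1) = (I*√6)*(-1) = -I*√6 ≈ -2.4495*I)
m = 1692 (m = -42 + 6*((3*(-2))*0 - 17)² = -42 + 6*(-6*0 - 17)² = -42 + 6*(0 - 17)² = -42 + 6*(-17)² = -42 + 6*289 = -42 + 1734 = 1692)
K*m = -I*√6*1692 = -1692*I*√6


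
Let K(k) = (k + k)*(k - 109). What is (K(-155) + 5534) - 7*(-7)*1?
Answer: 87423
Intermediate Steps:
K(k) = 2*k*(-109 + k) (K(k) = (2*k)*(-109 + k) = 2*k*(-109 + k))
(K(-155) + 5534) - 7*(-7)*1 = (2*(-155)*(-109 - 155) + 5534) - 7*(-7)*1 = (2*(-155)*(-264) + 5534) + 49*1 = (81840 + 5534) + 49 = 87374 + 49 = 87423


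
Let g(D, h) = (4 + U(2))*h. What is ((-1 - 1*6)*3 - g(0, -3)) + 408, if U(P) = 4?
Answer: 411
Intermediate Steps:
g(D, h) = 8*h (g(D, h) = (4 + 4)*h = 8*h)
((-1 - 1*6)*3 - g(0, -3)) + 408 = ((-1 - 1*6)*3 - 8*(-3)) + 408 = ((-1 - 6)*3 - 1*(-24)) + 408 = (-7*3 + 24) + 408 = (-21 + 24) + 408 = 3 + 408 = 411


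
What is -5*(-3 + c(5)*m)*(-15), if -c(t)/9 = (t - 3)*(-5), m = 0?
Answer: -225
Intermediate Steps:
c(t) = -135 + 45*t (c(t) = -9*(t - 3)*(-5) = -9*(-3 + t)*(-5) = -9*(15 - 5*t) = -135 + 45*t)
-5*(-3 + c(5)*m)*(-15) = -5*(-3 + (-135 + 45*5)*0)*(-15) = -5*(-3 + (-135 + 225)*0)*(-15) = -5*(-3 + 90*0)*(-15) = -5*(-3 + 0)*(-15) = -5*(-3)*(-15) = 15*(-15) = -225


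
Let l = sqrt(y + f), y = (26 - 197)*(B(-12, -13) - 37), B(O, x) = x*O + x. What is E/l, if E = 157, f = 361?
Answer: -157*I*sqrt(17765)/17765 ≈ -1.1779*I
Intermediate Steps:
B(O, x) = x + O*x (B(O, x) = O*x + x = x + O*x)
y = -18126 (y = (26 - 197)*(-13*(1 - 12) - 37) = -171*(-13*(-11) - 37) = -171*(143 - 37) = -171*106 = -18126)
l = I*sqrt(17765) (l = sqrt(-18126 + 361) = sqrt(-17765) = I*sqrt(17765) ≈ 133.29*I)
E/l = 157/((I*sqrt(17765))) = 157*(-I*sqrt(17765)/17765) = -157*I*sqrt(17765)/17765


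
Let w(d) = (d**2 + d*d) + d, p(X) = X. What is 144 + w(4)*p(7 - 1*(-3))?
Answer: 504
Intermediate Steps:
w(d) = d + 2*d**2 (w(d) = (d**2 + d**2) + d = 2*d**2 + d = d + 2*d**2)
144 + w(4)*p(7 - 1*(-3)) = 144 + (4*(1 + 2*4))*(7 - 1*(-3)) = 144 + (4*(1 + 8))*(7 + 3) = 144 + (4*9)*10 = 144 + 36*10 = 144 + 360 = 504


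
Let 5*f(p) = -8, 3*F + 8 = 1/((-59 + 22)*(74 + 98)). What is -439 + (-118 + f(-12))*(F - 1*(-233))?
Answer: -445270949/15910 ≈ -27987.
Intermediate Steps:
F = -16971/6364 (F = -8/3 + 1/(3*(((-59 + 22)*(74 + 98)))) = -8/3 + 1/(3*((-37*172))) = -8/3 + (⅓)/(-6364) = -8/3 + (⅓)*(-1/6364) = -8/3 - 1/19092 = -16971/6364 ≈ -2.6667)
f(p) = -8/5 (f(p) = (⅕)*(-8) = -8/5)
-439 + (-118 + f(-12))*(F - 1*(-233)) = -439 + (-118 - 8/5)*(-16971/6364 - 1*(-233)) = -439 - 598*(-16971/6364 + 233)/5 = -439 - 598/5*1465841/6364 = -439 - 438286459/15910 = -445270949/15910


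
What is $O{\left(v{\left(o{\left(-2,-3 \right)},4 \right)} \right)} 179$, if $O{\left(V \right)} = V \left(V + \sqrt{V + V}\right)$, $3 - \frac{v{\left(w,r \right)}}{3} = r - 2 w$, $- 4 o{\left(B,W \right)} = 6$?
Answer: $25776 - 4296 i \sqrt{6} \approx 25776.0 - 10523.0 i$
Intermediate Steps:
$o{\left(B,W \right)} = - \frac{3}{2}$ ($o{\left(B,W \right)} = \left(- \frac{1}{4}\right) 6 = - \frac{3}{2}$)
$v{\left(w,r \right)} = 9 - 3 r + 6 w$ ($v{\left(w,r \right)} = 9 - 3 \left(r - 2 w\right) = 9 - \left(- 6 w + 3 r\right) = 9 - 3 r + 6 w$)
$O{\left(V \right)} = V \left(V + \sqrt{2} \sqrt{V}\right)$ ($O{\left(V \right)} = V \left(V + \sqrt{2 V}\right) = V \left(V + \sqrt{2} \sqrt{V}\right)$)
$O{\left(v{\left(o{\left(-2,-3 \right)},4 \right)} \right)} 179 = \left(\left(9 - 12 + 6 \left(- \frac{3}{2}\right)\right)^{2} + \sqrt{2} \left(9 - 12 + 6 \left(- \frac{3}{2}\right)\right)^{\frac{3}{2}}\right) 179 = \left(\left(9 - 12 - 9\right)^{2} + \sqrt{2} \left(9 - 12 - 9\right)^{\frac{3}{2}}\right) 179 = \left(\left(-12\right)^{2} + \sqrt{2} \left(-12\right)^{\frac{3}{2}}\right) 179 = \left(144 + \sqrt{2} \left(- 24 i \sqrt{3}\right)\right) 179 = \left(144 - 24 i \sqrt{6}\right) 179 = 25776 - 4296 i \sqrt{6}$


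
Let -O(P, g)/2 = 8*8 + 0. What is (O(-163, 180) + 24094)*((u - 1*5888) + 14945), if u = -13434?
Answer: -104899182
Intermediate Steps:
O(P, g) = -128 (O(P, g) = -2*(8*8 + 0) = -2*(64 + 0) = -2*64 = -128)
(O(-163, 180) + 24094)*((u - 1*5888) + 14945) = (-128 + 24094)*((-13434 - 1*5888) + 14945) = 23966*((-13434 - 5888) + 14945) = 23966*(-19322 + 14945) = 23966*(-4377) = -104899182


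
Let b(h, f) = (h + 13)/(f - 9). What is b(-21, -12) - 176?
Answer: -3688/21 ≈ -175.62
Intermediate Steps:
b(h, f) = (13 + h)/(-9 + f)
b(-21, -12) - 176 = (13 - 21)/(-9 - 12) - 176 = -8/(-21) - 176 = -1/21*(-8) - 176 = 8/21 - 176 = -3688/21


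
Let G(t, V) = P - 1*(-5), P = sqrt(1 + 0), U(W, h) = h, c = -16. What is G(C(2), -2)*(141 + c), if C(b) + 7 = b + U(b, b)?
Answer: 750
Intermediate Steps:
P = 1 (P = sqrt(1) = 1)
C(b) = -7 + 2*b (C(b) = -7 + (b + b) = -7 + 2*b)
G(t, V) = 6 (G(t, V) = 1 - 1*(-5) = 1 + 5 = 6)
G(C(2), -2)*(141 + c) = 6*(141 - 16) = 6*125 = 750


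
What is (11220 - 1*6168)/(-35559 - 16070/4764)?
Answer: -12033864/84709573 ≈ -0.14206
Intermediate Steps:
(11220 - 1*6168)/(-35559 - 16070/4764) = (11220 - 6168)/(-35559 - 16070*1/4764) = 5052/(-35559 - 8035/2382) = 5052/(-84709573/2382) = 5052*(-2382/84709573) = -12033864/84709573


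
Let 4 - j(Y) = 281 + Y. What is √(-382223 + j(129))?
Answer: I*√382629 ≈ 618.57*I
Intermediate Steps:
j(Y) = -277 - Y (j(Y) = 4 - (281 + Y) = 4 + (-281 - Y) = -277 - Y)
√(-382223 + j(129)) = √(-382223 + (-277 - 1*129)) = √(-382223 + (-277 - 129)) = √(-382223 - 406) = √(-382629) = I*√382629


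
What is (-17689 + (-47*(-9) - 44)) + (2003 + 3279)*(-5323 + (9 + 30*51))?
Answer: -20004398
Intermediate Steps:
(-17689 + (-47*(-9) - 44)) + (2003 + 3279)*(-5323 + (9 + 30*51)) = (-17689 + (423 - 44)) + 5282*(-5323 + (9 + 1530)) = (-17689 + 379) + 5282*(-5323 + 1539) = -17310 + 5282*(-3784) = -17310 - 19987088 = -20004398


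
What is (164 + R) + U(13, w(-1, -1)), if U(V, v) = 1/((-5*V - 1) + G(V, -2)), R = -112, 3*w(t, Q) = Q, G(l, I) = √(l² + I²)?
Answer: 217450/4183 - √173/4183 ≈ 51.981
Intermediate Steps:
G(l, I) = √(I² + l²)
w(t, Q) = Q/3
U(V, v) = 1/(-1 + √(4 + V²) - 5*V) (U(V, v) = 1/((-5*V - 1) + √((-2)² + V²)) = 1/((-1 - 5*V) + √(4 + V²)) = 1/(-1 + √(4 + V²) - 5*V))
(164 + R) + U(13, w(-1, -1)) = (164 - 112) - 1/(1 - √(4 + 13²) + 5*13) = 52 - 1/(1 - √(4 + 169) + 65) = 52 - 1/(1 - √173 + 65) = 52 - 1/(66 - √173)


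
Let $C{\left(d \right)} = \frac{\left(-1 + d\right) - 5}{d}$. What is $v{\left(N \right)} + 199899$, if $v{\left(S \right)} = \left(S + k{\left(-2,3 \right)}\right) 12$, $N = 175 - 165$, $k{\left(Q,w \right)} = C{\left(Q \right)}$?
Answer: $200067$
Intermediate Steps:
$C{\left(d \right)} = \frac{-6 + d}{d}$
$k{\left(Q,w \right)} = \frac{-6 + Q}{Q}$
$N = 10$
$v{\left(S \right)} = 48 + 12 S$ ($v{\left(S \right)} = \left(S + \frac{-6 - 2}{-2}\right) 12 = \left(S - -4\right) 12 = \left(S + 4\right) 12 = \left(4 + S\right) 12 = 48 + 12 S$)
$v{\left(N \right)} + 199899 = \left(48 + 12 \cdot 10\right) + 199899 = \left(48 + 120\right) + 199899 = 168 + 199899 = 200067$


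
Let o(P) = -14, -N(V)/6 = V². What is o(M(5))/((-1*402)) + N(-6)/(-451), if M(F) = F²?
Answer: 46573/90651 ≈ 0.51376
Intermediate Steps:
N(V) = -6*V²
o(M(5))/((-1*402)) + N(-6)/(-451) = -14/((-1*402)) - 6*(-6)²/(-451) = -14/(-402) - 6*36*(-1/451) = -14*(-1/402) - 216*(-1/451) = 7/201 + 216/451 = 46573/90651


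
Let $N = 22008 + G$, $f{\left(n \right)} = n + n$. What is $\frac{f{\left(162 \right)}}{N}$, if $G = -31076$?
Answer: $- \frac{81}{2267} \approx -0.03573$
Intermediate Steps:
$f{\left(n \right)} = 2 n$
$N = -9068$ ($N = 22008 - 31076 = -9068$)
$\frac{f{\left(162 \right)}}{N} = \frac{2 \cdot 162}{-9068} = 324 \left(- \frac{1}{9068}\right) = - \frac{81}{2267}$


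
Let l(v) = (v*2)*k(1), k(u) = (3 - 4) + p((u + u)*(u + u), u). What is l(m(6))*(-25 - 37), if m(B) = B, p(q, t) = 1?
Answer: 0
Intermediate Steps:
k(u) = 0 (k(u) = (3 - 4) + 1 = -1 + 1 = 0)
l(v) = 0 (l(v) = (v*2)*0 = (2*v)*0 = 0)
l(m(6))*(-25 - 37) = 0*(-25 - 37) = 0*(-62) = 0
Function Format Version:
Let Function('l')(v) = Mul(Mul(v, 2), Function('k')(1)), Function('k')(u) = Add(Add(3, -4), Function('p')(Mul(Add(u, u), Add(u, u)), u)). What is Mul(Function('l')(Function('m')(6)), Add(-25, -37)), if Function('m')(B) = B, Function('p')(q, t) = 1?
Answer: 0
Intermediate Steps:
Function('k')(u) = 0 (Function('k')(u) = Add(Add(3, -4), 1) = Add(-1, 1) = 0)
Function('l')(v) = 0 (Function('l')(v) = Mul(Mul(v, 2), 0) = Mul(Mul(2, v), 0) = 0)
Mul(Function('l')(Function('m')(6)), Add(-25, -37)) = Mul(0, Add(-25, -37)) = Mul(0, -62) = 0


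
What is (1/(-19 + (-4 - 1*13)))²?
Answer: 1/1296 ≈ 0.00077160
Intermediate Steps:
(1/(-19 + (-4 - 1*13)))² = (1/(-19 + (-4 - 13)))² = (1/(-19 - 17))² = (1/(-36))² = (-1/36)² = 1/1296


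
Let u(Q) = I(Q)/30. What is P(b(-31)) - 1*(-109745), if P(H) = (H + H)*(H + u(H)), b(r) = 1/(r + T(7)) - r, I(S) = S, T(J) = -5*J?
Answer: 1460076215/13068 ≈ 1.1173e+5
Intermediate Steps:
u(Q) = Q/30
b(r) = 1/(-35 + r) - r (b(r) = 1/(r - 5*7) - r = 1/(r - 35) - r = 1/(-35 + r) - r)
P(H) = 31*H²/15 (P(H) = (H + H)*(H + H/30) = (2*H)*(31*H/30) = 31*H²/15)
P(b(-31)) - 1*(-109745) = 31*((1 - 1*(-31)² + 35*(-31))/(-35 - 31))²/15 - 1*(-109745) = 31*((1 - 1*961 - 1085)/(-66))²/15 + 109745 = 31*(-(1 - 961 - 1085)/66)²/15 + 109745 = 31*(-1/66*(-2045))²/15 + 109745 = 31*(2045/66)²/15 + 109745 = (31/15)*(4182025/4356) + 109745 = 25928555/13068 + 109745 = 1460076215/13068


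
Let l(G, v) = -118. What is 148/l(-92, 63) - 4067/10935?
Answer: -1049143/645165 ≈ -1.6262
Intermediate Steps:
148/l(-92, 63) - 4067/10935 = 148/(-118) - 4067/10935 = 148*(-1/118) - 4067*1/10935 = -74/59 - 4067/10935 = -1049143/645165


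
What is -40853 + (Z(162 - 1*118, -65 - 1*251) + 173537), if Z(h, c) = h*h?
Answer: 134620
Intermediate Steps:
Z(h, c) = h²
-40853 + (Z(162 - 1*118, -65 - 1*251) + 173537) = -40853 + ((162 - 1*118)² + 173537) = -40853 + ((162 - 118)² + 173537) = -40853 + (44² + 173537) = -40853 + (1936 + 173537) = -40853 + 175473 = 134620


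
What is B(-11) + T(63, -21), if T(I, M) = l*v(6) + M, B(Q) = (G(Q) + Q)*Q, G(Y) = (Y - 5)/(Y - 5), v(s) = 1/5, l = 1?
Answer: 446/5 ≈ 89.200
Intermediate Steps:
v(s) = 1/5
G(Y) = 1 (G(Y) = (-5 + Y)/(-5 + Y) = 1)
B(Q) = Q*(1 + Q) (B(Q) = (1 + Q)*Q = Q*(1 + Q))
T(I, M) = 1/5 + M (T(I, M) = 1*(1/5) + M = 1/5 + M)
B(-11) + T(63, -21) = -11*(1 - 11) + (1/5 - 21) = -11*(-10) - 104/5 = 110 - 104/5 = 446/5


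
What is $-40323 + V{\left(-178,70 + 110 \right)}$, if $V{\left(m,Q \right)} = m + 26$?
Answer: $-40475$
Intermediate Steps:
$V{\left(m,Q \right)} = 26 + m$
$-40323 + V{\left(-178,70 + 110 \right)} = -40323 + \left(26 - 178\right) = -40323 - 152 = -40475$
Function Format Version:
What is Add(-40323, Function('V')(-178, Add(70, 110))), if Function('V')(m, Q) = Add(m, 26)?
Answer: -40475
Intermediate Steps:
Function('V')(m, Q) = Add(26, m)
Add(-40323, Function('V')(-178, Add(70, 110))) = Add(-40323, Add(26, -178)) = Add(-40323, -152) = -40475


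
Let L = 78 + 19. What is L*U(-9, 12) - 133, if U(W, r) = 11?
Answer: 934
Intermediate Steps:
L = 97
L*U(-9, 12) - 133 = 97*11 - 133 = 1067 - 133 = 934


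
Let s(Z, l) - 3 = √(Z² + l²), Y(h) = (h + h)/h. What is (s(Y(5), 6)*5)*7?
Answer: 105 + 70*√10 ≈ 326.36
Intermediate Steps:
Y(h) = 2 (Y(h) = (2*h)/h = 2)
s(Z, l) = 3 + √(Z² + l²)
(s(Y(5), 6)*5)*7 = ((3 + √(2² + 6²))*5)*7 = ((3 + √(4 + 36))*5)*7 = ((3 + √40)*5)*7 = ((3 + 2*√10)*5)*7 = (15 + 10*√10)*7 = 105 + 70*√10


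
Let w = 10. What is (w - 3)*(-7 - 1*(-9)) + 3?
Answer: 17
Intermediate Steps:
(w - 3)*(-7 - 1*(-9)) + 3 = (10 - 3)*(-7 - 1*(-9)) + 3 = 7*(-7 + 9) + 3 = 7*2 + 3 = 14 + 3 = 17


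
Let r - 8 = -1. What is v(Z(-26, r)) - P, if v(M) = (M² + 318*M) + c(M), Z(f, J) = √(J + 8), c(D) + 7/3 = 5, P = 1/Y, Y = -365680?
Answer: 19381043/1097040 + 318*√15 ≈ 1249.3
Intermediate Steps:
r = 7 (r = 8 - 1 = 7)
P = -1/365680 (P = 1/(-365680) = -1/365680 ≈ -2.7346e-6)
c(D) = 8/3 (c(D) = -7/3 + 5 = 8/3)
Z(f, J) = √(8 + J)
v(M) = 8/3 + M² + 318*M (v(M) = (M² + 318*M) + 8/3 = 8/3 + M² + 318*M)
v(Z(-26, r)) - P = (8/3 + (√(8 + 7))² + 318*√(8 + 7)) - 1*(-1/365680) = (8/3 + (√15)² + 318*√15) + 1/365680 = (8/3 + 15 + 318*√15) + 1/365680 = (53/3 + 318*√15) + 1/365680 = 19381043/1097040 + 318*√15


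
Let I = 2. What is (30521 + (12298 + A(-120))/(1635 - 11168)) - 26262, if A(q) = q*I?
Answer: 40588989/9533 ≈ 4257.7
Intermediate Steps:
A(q) = 2*q (A(q) = q*2 = 2*q)
(30521 + (12298 + A(-120))/(1635 - 11168)) - 26262 = (30521 + (12298 + 2*(-120))/(1635 - 11168)) - 26262 = (30521 + (12298 - 240)/(-9533)) - 26262 = (30521 + 12058*(-1/9533)) - 26262 = (30521 - 12058/9533) - 26262 = 290944635/9533 - 26262 = 40588989/9533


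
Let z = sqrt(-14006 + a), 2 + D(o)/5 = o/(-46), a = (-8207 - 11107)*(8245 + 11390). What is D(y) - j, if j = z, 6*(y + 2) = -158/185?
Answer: -49871/5106 - 2*I*sqrt(94811099) ≈ -9.7671 - 19474.0*I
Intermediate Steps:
y = -1189/555 (y = -2 + (-158/185)/6 = -2 + (-158*1/185)/6 = -2 + (1/6)*(-158/185) = -2 - 79/555 = -1189/555 ≈ -2.1423)
a = -379230390 (a = -19314*19635 = -379230390)
D(o) = -10 - 5*o/46 (D(o) = -10 + 5*(o/(-46)) = -10 + 5*(o*(-1/46)) = -10 + 5*(-o/46) = -10 - 5*o/46)
z = 2*I*sqrt(94811099) (z = sqrt(-14006 - 379230390) = sqrt(-379244396) = 2*I*sqrt(94811099) ≈ 19474.0*I)
j = 2*I*sqrt(94811099) ≈ 19474.0*I
D(y) - j = (-10 - 5/46*(-1189/555)) - 2*I*sqrt(94811099) = (-10 + 1189/5106) - 2*I*sqrt(94811099) = -49871/5106 - 2*I*sqrt(94811099)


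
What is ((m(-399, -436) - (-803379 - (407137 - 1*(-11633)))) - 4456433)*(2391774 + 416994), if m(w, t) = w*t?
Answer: -8595728885760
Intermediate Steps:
m(w, t) = t*w
((m(-399, -436) - (-803379 - (407137 - 1*(-11633)))) - 4456433)*(2391774 + 416994) = ((-436*(-399) - (-803379 - (407137 - 1*(-11633)))) - 4456433)*(2391774 + 416994) = ((173964 - (-803379 - (407137 + 11633))) - 4456433)*2808768 = ((173964 - (-803379 - 1*418770)) - 4456433)*2808768 = ((173964 - (-803379 - 418770)) - 4456433)*2808768 = ((173964 - 1*(-1222149)) - 4456433)*2808768 = ((173964 + 1222149) - 4456433)*2808768 = (1396113 - 4456433)*2808768 = -3060320*2808768 = -8595728885760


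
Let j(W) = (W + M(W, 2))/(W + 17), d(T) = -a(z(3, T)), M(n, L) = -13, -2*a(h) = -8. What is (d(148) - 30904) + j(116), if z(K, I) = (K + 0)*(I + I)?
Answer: -4110661/133 ≈ -30907.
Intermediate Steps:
z(K, I) = 2*I*K (z(K, I) = K*(2*I) = 2*I*K)
a(h) = 4 (a(h) = -1/2*(-8) = 4)
d(T) = -4 (d(T) = -1*4 = -4)
j(W) = (-13 + W)/(17 + W) (j(W) = (W - 13)/(W + 17) = (-13 + W)/(17 + W))
(d(148) - 30904) + j(116) = (-4 - 30904) + (-13 + 116)/(17 + 116) = -30908 + 103/133 = -4110661/133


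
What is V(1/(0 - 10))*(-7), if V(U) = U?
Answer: 7/10 ≈ 0.70000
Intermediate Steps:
V(1/(0 - 10))*(-7) = -7/(0 - 10) = -7/(-10) = -⅒*(-7) = 7/10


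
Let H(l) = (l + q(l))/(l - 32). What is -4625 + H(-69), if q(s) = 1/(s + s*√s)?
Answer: (-32226864*√69 + 32226863*I)/(6969*(√69 - I)) ≈ -4624.3 - 1.6928e-5*I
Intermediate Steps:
q(s) = 1/(s + s^(3/2))
H(l) = (l + 1/(l + l^(3/2)))/(-32 + l) (H(l) = (l + 1/(l + l^(3/2)))/(l - 32) = (l + 1/(l + l^(3/2)))/(-32 + l))
-4625 + H(-69) = -4625 + (1 - 69*(-69 + (-69)^(3/2)))/((-32 - 69)*(-69 + (-69)^(3/2))) = -4625 + (1 - 69*(-69 - 69*I*√69))/((-101)*(-69 - 69*I*√69)) = -4625 - (1 + (4761 + 4761*I*√69))/(101*(-69 - 69*I*√69)) = -4625 - (4762 + 4761*I*√69)/(101*(-69 - 69*I*√69))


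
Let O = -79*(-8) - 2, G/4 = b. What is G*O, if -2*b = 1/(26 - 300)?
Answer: 630/137 ≈ 4.5985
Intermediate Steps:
b = 1/548 (b = -1/(2*(26 - 300)) = -½/(-274) = -½*(-1/274) = 1/548 ≈ 0.0018248)
G = 1/137 (G = 4*(1/548) = 1/137 ≈ 0.0072993)
O = 630 (O = 632 - 2 = 630)
G*O = (1/137)*630 = 630/137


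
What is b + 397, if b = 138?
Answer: 535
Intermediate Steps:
b + 397 = 138 + 397 = 535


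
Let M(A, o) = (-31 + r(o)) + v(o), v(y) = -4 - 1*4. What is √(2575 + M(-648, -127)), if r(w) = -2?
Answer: √2534 ≈ 50.339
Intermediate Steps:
v(y) = -8 (v(y) = -4 - 4 = -8)
M(A, o) = -41 (M(A, o) = (-31 - 2) - 8 = -33 - 8 = -41)
√(2575 + M(-648, -127)) = √(2575 - 41) = √2534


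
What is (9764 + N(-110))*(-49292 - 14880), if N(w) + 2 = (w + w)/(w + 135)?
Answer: -3129411752/5 ≈ -6.2588e+8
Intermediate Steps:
N(w) = -2 + 2*w/(135 + w) (N(w) = -2 + (w + w)/(w + 135) = -2 + (2*w)/(135 + w) = -2 + 2*w/(135 + w))
(9764 + N(-110))*(-49292 - 14880) = (9764 - 270/(135 - 110))*(-49292 - 14880) = (9764 - 270/25)*(-64172) = (9764 - 270*1/25)*(-64172) = (9764 - 54/5)*(-64172) = (48766/5)*(-64172) = -3129411752/5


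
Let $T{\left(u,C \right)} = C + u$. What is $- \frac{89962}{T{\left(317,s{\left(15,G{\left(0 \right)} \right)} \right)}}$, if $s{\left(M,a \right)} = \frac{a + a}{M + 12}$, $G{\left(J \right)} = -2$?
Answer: $- \frac{2428974}{8555} \approx -283.92$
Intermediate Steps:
$s{\left(M,a \right)} = \frac{2 a}{12 + M}$
$- \frac{89962}{T{\left(317,s{\left(15,G{\left(0 \right)} \right)} \right)}} = - \frac{89962}{2 \left(-2\right) \frac{1}{12 + 15} + 317} = - \frac{89962}{2 \left(-2\right) \frac{1}{27} + 317} = - \frac{89962}{- \frac{4}{27} + 317} = - \frac{89962}{\frac{8555}{27}} = \left(-89962\right) \frac{27}{8555} = - \frac{2428974}{8555}$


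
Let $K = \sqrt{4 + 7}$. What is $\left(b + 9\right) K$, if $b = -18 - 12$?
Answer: $- 21 \sqrt{11} \approx -69.649$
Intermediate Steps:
$b = -30$
$K = \sqrt{11} \approx 3.3166$
$\left(b + 9\right) K = \left(-30 + 9\right) \sqrt{11} = - 21 \sqrt{11}$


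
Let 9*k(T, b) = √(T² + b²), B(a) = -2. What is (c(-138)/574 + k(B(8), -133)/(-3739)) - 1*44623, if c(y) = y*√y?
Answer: -44623 - √17693/33651 - 69*I*√138/287 ≈ -44623.0 - 2.8243*I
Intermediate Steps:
k(T, b) = √(T² + b²)/9
c(y) = y^(3/2)
(c(-138)/574 + k(B(8), -133)/(-3739)) - 1*44623 = ((-138)^(3/2)/574 + (√((-2)² + (-133)²)/9)/(-3739)) - 1*44623 = (-138*I*√138*(1/574) + (√(4 + 17689)/9)*(-1/3739)) - 44623 = (-69*I*√138/287 + (√17693/9)*(-1/3739)) - 44623 = (-69*I*√138/287 - √17693/33651) - 44623 = (-√17693/33651 - 69*I*√138/287) - 44623 = -44623 - √17693/33651 - 69*I*√138/287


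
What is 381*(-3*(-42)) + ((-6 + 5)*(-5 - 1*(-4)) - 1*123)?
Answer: 47884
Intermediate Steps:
381*(-3*(-42)) + ((-6 + 5)*(-5 - 1*(-4)) - 1*123) = 381*126 + (-(-5 + 4) - 123) = 48006 + (-1*(-1) - 123) = 48006 + (1 - 123) = 48006 - 122 = 47884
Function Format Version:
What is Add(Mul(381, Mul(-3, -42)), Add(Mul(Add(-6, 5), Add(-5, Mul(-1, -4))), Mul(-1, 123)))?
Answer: 47884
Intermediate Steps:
Add(Mul(381, Mul(-3, -42)), Add(Mul(Add(-6, 5), Add(-5, Mul(-1, -4))), Mul(-1, 123))) = Add(Mul(381, 126), Add(Mul(-1, Add(-5, 4)), -123)) = Add(48006, Add(Mul(-1, -1), -123)) = Add(48006, Add(1, -123)) = Add(48006, -122) = 47884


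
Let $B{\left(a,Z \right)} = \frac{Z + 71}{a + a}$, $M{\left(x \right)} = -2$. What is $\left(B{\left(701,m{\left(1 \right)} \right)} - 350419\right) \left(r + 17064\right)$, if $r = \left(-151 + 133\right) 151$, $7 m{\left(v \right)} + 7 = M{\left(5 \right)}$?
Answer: $- \frac{24668030048994}{4907} \approx -5.0271 \cdot 10^{9}$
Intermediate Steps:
$m{\left(v \right)} = - \frac{9}{7}$ ($m{\left(v \right)} = -1 + \frac{1}{7} \left(-2\right) = -1 - \frac{2}{7} = - \frac{9}{7}$)
$B{\left(a,Z \right)} = \frac{71 + Z}{2 a}$
$r = -2718$ ($r = \left(-18\right) 151 = -2718$)
$\left(B{\left(701,m{\left(1 \right)} \right)} - 350419\right) \left(r + 17064\right) = \left(\frac{71 - \frac{9}{7}}{2 \cdot 701} - 350419\right) \left(-2718 + 17064\right) = \left(\frac{1}{2} \cdot \frac{1}{701} \cdot \frac{488}{7} - 350419\right) 14346 = \left(\frac{244}{4907} - 350419\right) 14346 = \left(- \frac{1719505789}{4907}\right) 14346 = - \frac{24668030048994}{4907}$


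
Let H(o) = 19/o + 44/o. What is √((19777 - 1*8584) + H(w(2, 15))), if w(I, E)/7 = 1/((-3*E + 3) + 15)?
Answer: 5*√438 ≈ 104.64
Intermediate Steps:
w(I, E) = 7/(18 - 3*E) (w(I, E) = 7/((-3*E + 3) + 15) = 7/((3 - 3*E) + 15) = 7/(18 - 3*E))
H(o) = 63/o
√((19777 - 1*8584) + H(w(2, 15))) = √((19777 - 1*8584) + 63/((-7/(-18 + 3*15)))) = √((19777 - 8584) + 63/((-7/(-18 + 45)))) = √(11193 + 63/((-7/27))) = √(11193 + 63/((-7*1/27))) = √(11193 + 63/(-7/27)) = √(11193 + 63*(-27/7)) = √(11193 - 243) = √10950 = 5*√438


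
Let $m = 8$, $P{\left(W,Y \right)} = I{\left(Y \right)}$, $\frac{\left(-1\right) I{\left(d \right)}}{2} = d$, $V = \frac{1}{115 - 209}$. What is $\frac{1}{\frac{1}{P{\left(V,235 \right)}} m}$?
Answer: $- \frac{235}{4} \approx -58.75$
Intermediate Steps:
$V = - \frac{1}{94}$ ($V = \frac{1}{-94} = - \frac{1}{94} \approx -0.010638$)
$I{\left(d \right)} = - 2 d$
$P{\left(W,Y \right)} = - 2 Y$
$\frac{1}{\frac{1}{P{\left(V,235 \right)}} m} = \frac{1}{\frac{1}{\left(-2\right) 235} \cdot 8} = \frac{1}{\frac{1}{-470} \cdot 8} = \frac{1}{\left(- \frac{1}{470}\right) 8} = \frac{1}{- \frac{4}{235}} = - \frac{235}{4}$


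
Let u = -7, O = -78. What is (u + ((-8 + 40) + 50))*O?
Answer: -5850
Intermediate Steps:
(u + ((-8 + 40) + 50))*O = (-7 + ((-8 + 40) + 50))*(-78) = (-7 + (32 + 50))*(-78) = (-7 + 82)*(-78) = 75*(-78) = -5850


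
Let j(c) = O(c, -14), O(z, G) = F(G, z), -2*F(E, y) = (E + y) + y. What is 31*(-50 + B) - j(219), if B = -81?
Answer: -3849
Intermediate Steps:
F(E, y) = -y - E/2 (F(E, y) = -((E + y) + y)/2 = -(E + 2*y)/2 = -y - E/2)
O(z, G) = -z - G/2
j(c) = 7 - c (j(c) = -c - ½*(-14) = -c + 7 = 7 - c)
31*(-50 + B) - j(219) = 31*(-50 - 81) - (7 - 1*219) = 31*(-131) - (7 - 219) = -4061 - 1*(-212) = -4061 + 212 = -3849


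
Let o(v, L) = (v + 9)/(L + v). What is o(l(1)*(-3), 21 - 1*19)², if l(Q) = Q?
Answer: 36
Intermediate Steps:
o(v, L) = (9 + v)/(L + v)
o(l(1)*(-3), 21 - 1*19)² = ((9 + 1*(-3))/((21 - 1*19) + 1*(-3)))² = ((9 - 3)/((21 - 19) - 3))² = (6/(2 - 3))² = (6/(-1))² = (-1*6)² = (-6)² = 36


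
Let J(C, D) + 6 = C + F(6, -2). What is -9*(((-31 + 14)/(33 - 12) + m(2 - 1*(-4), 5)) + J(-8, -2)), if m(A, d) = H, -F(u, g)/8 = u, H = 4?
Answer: 3705/7 ≈ 529.29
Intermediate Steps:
F(u, g) = -8*u
J(C, D) = -54 + C (J(C, D) = -6 + (C - 8*6) = -6 + (C - 48) = -6 + (-48 + C) = -54 + C)
m(A, d) = 4
-9*(((-31 + 14)/(33 - 12) + m(2 - 1*(-4), 5)) + J(-8, -2)) = -9*(((-31 + 14)/(33 - 12) + 4) + (-54 - 8)) = -9*((-17/21 + 4) - 62) = -9*(67/21 - 62) = -9*(-1235/21) = 3705/7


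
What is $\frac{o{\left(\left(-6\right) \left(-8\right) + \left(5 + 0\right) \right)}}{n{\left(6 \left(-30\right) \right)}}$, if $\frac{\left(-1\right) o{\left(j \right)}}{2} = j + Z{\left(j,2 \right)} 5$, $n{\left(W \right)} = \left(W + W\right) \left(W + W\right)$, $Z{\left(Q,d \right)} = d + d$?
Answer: $- \frac{73}{64800} \approx -0.0011265$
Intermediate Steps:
$Z{\left(Q,d \right)} = 2 d$
$n{\left(W \right)} = 4 W^{2}$ ($n{\left(W \right)} = 2 W 2 W = 4 W^{2}$)
$o{\left(j \right)} = -40 - 2 j$ ($o{\left(j \right)} = - 2 \left(j + 2 \cdot 2 \cdot 5\right) = - 2 \left(j + 4 \cdot 5\right) = - 2 \left(j + 20\right) = - 2 \left(20 + j\right) = -40 - 2 j$)
$\frac{o{\left(\left(-6\right) \left(-8\right) + \left(5 + 0\right) \right)}}{n{\left(6 \left(-30\right) \right)}} = \frac{-40 - 2 \left(\left(-6\right) \left(-8\right) + \left(5 + 0\right)\right)}{4 \left(6 \left(-30\right)\right)^{2}} = \frac{-40 - 2 \left(48 + 5\right)}{4 \left(-180\right)^{2}} = \frac{-40 - 106}{4 \cdot 32400} = \frac{-40 - 106}{129600} = \left(-146\right) \frac{1}{129600} = - \frac{73}{64800}$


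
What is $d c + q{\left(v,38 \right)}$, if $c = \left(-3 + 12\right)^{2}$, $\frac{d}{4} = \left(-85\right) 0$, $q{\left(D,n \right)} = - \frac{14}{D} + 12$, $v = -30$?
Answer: $\frac{187}{15} \approx 12.467$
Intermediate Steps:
$q{\left(D,n \right)} = 12 - \frac{14}{D}$
$d = 0$ ($d = 4 \left(\left(-85\right) 0\right) = 4 \cdot 0 = 0$)
$c = 81$ ($c = 9^{2} = 81$)
$d c + q{\left(v,38 \right)} = 0 \cdot 81 + \left(12 - \frac{14}{-30}\right) = 0 + \left(12 - - \frac{7}{15}\right) = 0 + \left(12 + \frac{7}{15}\right) = 0 + \frac{187}{15} = \frac{187}{15}$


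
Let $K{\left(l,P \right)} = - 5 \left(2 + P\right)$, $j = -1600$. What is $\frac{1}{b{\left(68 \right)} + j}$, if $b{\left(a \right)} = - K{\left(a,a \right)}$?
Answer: $- \frac{1}{1250} \approx -0.0008$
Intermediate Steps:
$K{\left(l,P \right)} = -10 - 5 P$
$b{\left(a \right)} = 10 + 5 a$ ($b{\left(a \right)} = - (-10 - 5 a) = 10 + 5 a$)
$\frac{1}{b{\left(68 \right)} + j} = \frac{1}{\left(10 + 5 \cdot 68\right) - 1600} = \frac{1}{\left(10 + 340\right) - 1600} = \frac{1}{350 - 1600} = \frac{1}{-1250} = - \frac{1}{1250}$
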